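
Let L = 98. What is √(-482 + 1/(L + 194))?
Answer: 17*I*√35551/146 ≈ 21.954*I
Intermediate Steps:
√(-482 + 1/(L + 194)) = √(-482 + 1/(98 + 194)) = √(-482 + 1/292) = √(-140743/292) = 17*I*√35551/146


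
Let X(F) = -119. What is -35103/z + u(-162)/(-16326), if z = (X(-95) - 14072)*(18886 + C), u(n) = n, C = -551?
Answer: 2373566286/235994130395 ≈ 0.010058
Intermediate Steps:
z = -260191985 (z = (-119 - 14072)*(18886 - 551) = -14191*18335 = -260191985)
-35103/z + u(-162)/(-16326) = -35103/(-260191985) - 162/(-16326) = -35103*(-1/260191985) - 162*(-1/16326) = 35103/260191985 + 9/907 = 2373566286/235994130395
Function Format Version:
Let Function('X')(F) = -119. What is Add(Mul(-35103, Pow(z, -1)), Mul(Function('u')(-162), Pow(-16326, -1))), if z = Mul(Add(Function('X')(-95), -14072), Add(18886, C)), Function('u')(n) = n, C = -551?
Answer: Rational(2373566286, 235994130395) ≈ 0.010058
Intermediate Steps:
z = -260191985 (z = Mul(Add(-119, -14072), Add(18886, -551)) = Mul(-14191, 18335) = -260191985)
Add(Mul(-35103, Pow(z, -1)), Mul(Function('u')(-162), Pow(-16326, -1))) = Add(Mul(-35103, Pow(-260191985, -1)), Mul(-162, Pow(-16326, -1))) = Add(Mul(-35103, Rational(-1, 260191985)), Mul(-162, Rational(-1, 16326))) = Add(Rational(35103, 260191985), Rational(9, 907)) = Rational(2373566286, 235994130395)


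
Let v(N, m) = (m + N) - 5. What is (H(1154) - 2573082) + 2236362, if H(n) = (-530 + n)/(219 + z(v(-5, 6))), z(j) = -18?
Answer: -22560032/67 ≈ -3.3672e+5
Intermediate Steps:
v(N, m) = -5 + N + m (v(N, m) = (N + m) - 5 = -5 + N + m)
H(n) = -530/201 + n/201 (H(n) = (-530 + n)/(219 - 18) = (-530 + n)/201 = (-530 + n)*(1/201) = -530/201 + n/201)
(H(1154) - 2573082) + 2236362 = ((-530/201 + (1/201)*1154) - 2573082) + 2236362 = ((-530/201 + 1154/201) - 2573082) + 2236362 = (208/67 - 2573082) + 2236362 = -172396286/67 + 2236362 = -22560032/67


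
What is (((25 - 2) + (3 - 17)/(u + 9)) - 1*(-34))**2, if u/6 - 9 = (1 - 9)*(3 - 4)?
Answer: 39853969/12321 ≈ 3234.6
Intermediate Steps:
u = 102 (u = 54 + 6*((1 - 9)*(3 - 4)) = 54 + 6*(-8*(-1)) = 54 + 6*8 = 54 + 48 = 102)
(((25 - 2) + (3 - 17)/(u + 9)) - 1*(-34))**2 = (((25 - 2) + (3 - 17)/(102 + 9)) - 1*(-34))**2 = ((23 - 14/111) + 34)**2 = (2539/111 + 34)**2 = (6313/111)**2 = 39853969/12321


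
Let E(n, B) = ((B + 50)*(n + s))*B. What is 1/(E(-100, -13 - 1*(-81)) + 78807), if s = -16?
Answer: -1/851977 ≈ -1.1737e-6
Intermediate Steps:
E(n, B) = B*(-16 + n)*(50 + B) (E(n, B) = ((B + 50)*(n - 16))*B = ((50 + B)*(-16 + n))*B = ((-16 + n)*(50 + B))*B = B*(-16 + n)*(50 + B))
1/(E(-100, -13 - 1*(-81)) + 78807) = 1/((-13 - 1*(-81))*(-800 - 16*(-13 - 1*(-81)) + 50*(-100) + (-13 - 1*(-81))*(-100)) + 78807) = 1/((-13 + 81)*(-800 - 16*(-13 + 81) - 5000 + (-13 + 81)*(-100)) + 78807) = 1/(68*(-800 - 16*68 - 5000 + 68*(-100)) + 78807) = 1/(68*(-800 - 1088 - 5000 - 6800) + 78807) = 1/(68*(-13688) + 78807) = 1/(-930784 + 78807) = 1/(-851977) = -1/851977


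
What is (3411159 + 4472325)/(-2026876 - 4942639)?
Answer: -1126212/995645 ≈ -1.1311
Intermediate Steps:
(3411159 + 4472325)/(-2026876 - 4942639) = 7883484/(-6969515) = 7883484*(-1/6969515) = -1126212/995645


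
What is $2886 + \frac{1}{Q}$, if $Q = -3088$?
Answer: $\frac{8911967}{3088} \approx 2886.0$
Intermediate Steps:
$2886 + \frac{1}{Q} = 2886 + \frac{1}{-3088} = 2886 - \frac{1}{3088} = \frac{8911967}{3088}$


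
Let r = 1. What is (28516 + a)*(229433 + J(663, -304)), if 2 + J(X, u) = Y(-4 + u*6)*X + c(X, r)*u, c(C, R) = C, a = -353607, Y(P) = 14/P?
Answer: -8282267010615/914 ≈ -9.0616e+9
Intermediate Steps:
J(X, u) = -2 + X*u + 14*X/(-4 + 6*u) (J(X, u) = -2 + ((14/(-4 + u*6))*X + X*u) = -2 + ((14/(-4 + 6*u))*X + X*u) = -2 + (14*X/(-4 + 6*u) + X*u) = -2 + (X*u + 14*X/(-4 + 6*u)) = -2 + X*u + 14*X/(-4 + 6*u))
(28516 + a)*(229433 + J(663, -304)) = (28516 - 353607)*(229433 + (7*663 + (-2 + 3*(-304))*(-2 + 663*(-304)))/(-2 + 3*(-304))) = -325091*(229433 + (4641 + (-2 - 912)*(-2 - 201552))/(-2 - 912)) = -325091*(229433 + (4641 - 914*(-201554))/(-914)) = -325091*(229433 - (4641 + 184220356)/914) = -325091*(229433 - 1/914*184224997) = -325091*(229433 - 184224997/914) = -325091*25476765/914 = -8282267010615/914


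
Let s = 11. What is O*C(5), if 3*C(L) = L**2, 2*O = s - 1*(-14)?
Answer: 625/6 ≈ 104.17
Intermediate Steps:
O = 25/2 (O = (11 - 1*(-14))/2 = (11 + 14)/2 = (1/2)*25 = 25/2 ≈ 12.500)
C(L) = L**2/3
O*C(5) = 25*((1/3)*5**2)/2 = 25*((1/3)*25)/2 = (25/2)*(25/3) = 625/6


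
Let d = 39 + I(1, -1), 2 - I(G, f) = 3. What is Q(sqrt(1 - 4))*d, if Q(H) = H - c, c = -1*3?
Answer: 114 + 38*I*sqrt(3) ≈ 114.0 + 65.818*I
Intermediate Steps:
c = -3
I(G, f) = -1 (I(G, f) = 2 - 1*3 = 2 - 3 = -1)
Q(H) = 3 + H (Q(H) = H - 1*(-3) = H + 3 = 3 + H)
d = 38 (d = 39 - 1 = 38)
Q(sqrt(1 - 4))*d = (3 + sqrt(1 - 4))*38 = (3 + sqrt(-3))*38 = (3 + I*sqrt(3))*38 = 114 + 38*I*sqrt(3)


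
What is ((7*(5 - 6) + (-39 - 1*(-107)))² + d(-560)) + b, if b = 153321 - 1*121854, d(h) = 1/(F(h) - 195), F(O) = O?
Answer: 26566939/755 ≈ 35188.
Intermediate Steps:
d(h) = 1/(-195 + h) (d(h) = 1/(h - 195) = 1/(-195 + h))
b = 31467 (b = 153321 - 121854 = 31467)
((7*(5 - 6) + (-39 - 1*(-107)))² + d(-560)) + b = ((7*(5 - 6) + (-39 - 1*(-107)))² + 1/(-195 - 560)) + 31467 = ((7*(-1) + (-39 + 107))² + 1/(-755)) + 31467 = ((-7 + 68)² - 1/755) + 31467 = (61² - 1/755) + 31467 = (3721 - 1/755) + 31467 = 2809354/755 + 31467 = 26566939/755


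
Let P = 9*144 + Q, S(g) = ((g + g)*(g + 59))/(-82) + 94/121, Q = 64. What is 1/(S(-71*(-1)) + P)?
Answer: 4961/5633984 ≈ 0.00088055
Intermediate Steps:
S(g) = 94/121 - g*(59 + g)/41 (S(g) = ((2*g)*(59 + g))*(-1/82) + 94*(1/121) = (2*g*(59 + g))*(-1/82) + 94/121 = -g*(59 + g)/41 + 94/121 = 94/121 - g*(59 + g)/41)
P = 1360 (P = 9*144 + 64 = 1296 + 64 = 1360)
1/(S(-71*(-1)) + P) = 1/((94/121 - (-4189)*(-1)/41 - (-71*(-1))²/41) + 1360) = 1/((94/121 - 59/41*71 - 1/41*71²) + 1360) = 1/((94/121 - 4189/41 - 1/41*5041) + 1360) = 1/((94/121 - 4189/41 - 5041/41) + 1360) = 1/(-1112976/4961 + 1360) = 1/(5633984/4961) = 4961/5633984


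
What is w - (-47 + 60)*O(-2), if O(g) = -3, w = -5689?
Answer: -5650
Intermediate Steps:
w - (-47 + 60)*O(-2) = -5689 - (-47 + 60)*(-3) = -5689 - 13*(-3) = -5689 - 1*(-39) = -5689 + 39 = -5650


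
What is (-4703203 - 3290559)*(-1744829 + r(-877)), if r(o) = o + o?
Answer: 13961768815246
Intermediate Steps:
r(o) = 2*o
(-4703203 - 3290559)*(-1744829 + r(-877)) = (-4703203 - 3290559)*(-1744829 + 2*(-877)) = -7993762*(-1744829 - 1754) = -7993762*(-1746583) = 13961768815246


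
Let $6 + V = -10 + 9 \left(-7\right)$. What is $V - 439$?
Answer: $-518$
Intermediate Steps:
$V = -79$ ($V = -6 + \left(-10 + 9 \left(-7\right)\right) = -6 - 73 = -79$)
$V - 439 = -79 - 439 = -518$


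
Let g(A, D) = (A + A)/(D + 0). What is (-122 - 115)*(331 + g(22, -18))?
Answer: -233603/3 ≈ -77868.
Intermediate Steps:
g(A, D) = 2*A/D (g(A, D) = (2*A)/D = 2*A/D)
(-122 - 115)*(331 + g(22, -18)) = (-122 - 115)*(331 + 2*22/(-18)) = -237*(331 + 2*22*(-1/18)) = -237*(331 - 22/9) = -237*2957/9 = -233603/3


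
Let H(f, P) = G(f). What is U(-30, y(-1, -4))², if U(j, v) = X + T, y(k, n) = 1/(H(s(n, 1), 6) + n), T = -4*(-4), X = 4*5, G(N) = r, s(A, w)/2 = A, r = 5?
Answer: 1296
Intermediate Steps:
s(A, w) = 2*A
G(N) = 5
X = 20
H(f, P) = 5
T = 16
y(k, n) = 1/(5 + n)
U(j, v) = 36 (U(j, v) = 20 + 16 = 36)
U(-30, y(-1, -4))² = 36² = 1296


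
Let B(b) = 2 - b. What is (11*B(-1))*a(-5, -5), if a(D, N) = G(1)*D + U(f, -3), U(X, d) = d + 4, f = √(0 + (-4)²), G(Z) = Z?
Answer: -132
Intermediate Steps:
f = 4 (f = √(0 + 16) = √16 = 4)
U(X, d) = 4 + d
a(D, N) = 1 + D (a(D, N) = 1*D + (4 - 3) = D + 1 = 1 + D)
(11*B(-1))*a(-5, -5) = (11*(2 - 1*(-1)))*(1 - 5) = (11*(2 + 1))*(-4) = (11*3)*(-4) = 33*(-4) = -132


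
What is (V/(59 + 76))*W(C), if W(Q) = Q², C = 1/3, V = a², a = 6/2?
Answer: 1/135 ≈ 0.0074074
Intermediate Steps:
a = 3 (a = 6*(½) = 3)
V = 9 (V = 3² = 9)
C = ⅓ ≈ 0.33333
(V/(59 + 76))*W(C) = (9/(59 + 76))*(⅓)² = (9/135)*(⅑) = (9*(1/135))*(⅑) = (1/15)*(⅑) = 1/135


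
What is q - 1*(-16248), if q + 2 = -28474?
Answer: -12228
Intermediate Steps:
q = -28476 (q = -2 - 28474 = -28476)
q - 1*(-16248) = -28476 - 1*(-16248) = -28476 + 16248 = -12228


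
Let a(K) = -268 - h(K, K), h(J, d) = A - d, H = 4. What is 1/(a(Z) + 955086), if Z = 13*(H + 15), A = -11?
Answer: 1/955076 ≈ 1.0470e-6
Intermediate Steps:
Z = 247 (Z = 13*(4 + 15) = 13*19 = 247)
h(J, d) = -11 - d
a(K) = -257 + K (a(K) = -268 - (-11 - K) = -268 + (11 + K) = -257 + K)
1/(a(Z) + 955086) = 1/((-257 + 247) + 955086) = 1/(-10 + 955086) = 1/955076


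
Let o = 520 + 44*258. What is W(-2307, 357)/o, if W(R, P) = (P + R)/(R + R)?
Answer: 325/9129568 ≈ 3.5599e-5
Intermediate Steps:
W(R, P) = (P + R)/(2*R) (W(R, P) = (P + R)/((2*R)) = (P + R)*(1/(2*R)) = (P + R)/(2*R))
o = 11872 (o = 520 + 11352 = 11872)
W(-2307, 357)/o = ((½)*(357 - 2307)/(-2307))/11872 = ((½)*(-1/2307)*(-1950))*(1/11872) = (325/769)*(1/11872) = 325/9129568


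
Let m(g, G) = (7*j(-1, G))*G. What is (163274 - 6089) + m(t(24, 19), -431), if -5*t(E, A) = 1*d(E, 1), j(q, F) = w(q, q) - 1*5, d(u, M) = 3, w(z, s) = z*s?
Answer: 169253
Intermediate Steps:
w(z, s) = s*z
j(q, F) = -5 + q² (j(q, F) = q*q - 1*5 = q² - 5 = -5 + q²)
t(E, A) = -⅗ (t(E, A) = -3/5 = -⅕*3 = -⅗)
m(g, G) = -28*G (m(g, G) = (7*(-5 + (-1)²))*G = (7*(-5 + 1))*G = (7*(-4))*G = -28*G)
(163274 - 6089) + m(t(24, 19), -431) = (163274 - 6089) - 28*(-431) = 157185 + 12068 = 169253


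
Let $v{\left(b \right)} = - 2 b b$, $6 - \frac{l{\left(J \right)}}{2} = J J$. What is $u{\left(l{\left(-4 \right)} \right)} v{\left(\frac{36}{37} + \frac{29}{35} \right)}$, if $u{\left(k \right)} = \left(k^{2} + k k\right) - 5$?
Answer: $- \frac{1730838702}{335405} \approx -5160.4$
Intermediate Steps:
$l{\left(J \right)} = 12 - 2 J^{2}$ ($l{\left(J \right)} = 12 - 2 J J = 12 - 2 J^{2}$)
$v{\left(b \right)} = - 2 b^{2}$
$u{\left(k \right)} = -5 + 2 k^{2}$ ($u{\left(k \right)} = \left(k^{2} + k^{2}\right) - 5 = 2 k^{2} - 5 = -5 + 2 k^{2}$)
$u{\left(l{\left(-4 \right)} \right)} v{\left(\frac{36}{37} + \frac{29}{35} \right)} = \left(-5 + 2 \left(12 - 2 \left(-4\right)^{2}\right)^{2}\right) \left(- 2 \left(\frac{36}{37} + \frac{29}{35}\right)^{2}\right) = \left(-5 + 2 \left(12 - 32\right)^{2}\right) \left(- 2 \left(36 \cdot \frac{1}{37} + 29 \cdot \frac{1}{35}\right)^{2}\right) = \left(-5 + 2 \left(12 - 32\right)^{2}\right) \left(- 2 \left(\frac{36}{37} + \frac{29}{35}\right)^{2}\right) = \left(-5 + 2 \left(-20\right)^{2}\right) \left(- 2 \left(\frac{2333}{1295}\right)^{2}\right) = \left(-5 + 2 \cdot 400\right) \left(\left(-2\right) \frac{5442889}{1677025}\right) = \left(-5 + 800\right) \left(- \frac{10885778}{1677025}\right) = 795 \left(- \frac{10885778}{1677025}\right) = - \frac{1730838702}{335405}$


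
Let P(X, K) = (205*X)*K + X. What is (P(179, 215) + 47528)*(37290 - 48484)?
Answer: -88848255608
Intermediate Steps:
P(X, K) = X + 205*K*X (P(X, K) = 205*K*X + X = X + 205*K*X)
(P(179, 215) + 47528)*(37290 - 48484) = (179*(1 + 205*215) + 47528)*(37290 - 48484) = (179*(1 + 44075) + 47528)*(-11194) = (179*44076 + 47528)*(-11194) = (7889604 + 47528)*(-11194) = 7937132*(-11194) = -88848255608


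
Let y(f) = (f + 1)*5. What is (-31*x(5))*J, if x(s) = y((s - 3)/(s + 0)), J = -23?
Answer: 4991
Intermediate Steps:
y(f) = 5 + 5*f (y(f) = (1 + f)*5 = 5 + 5*f)
x(s) = 5 + 5*(-3 + s)/s (x(s) = 5 + 5*((s - 3)/(s + 0)) = 5 + 5*((-3 + s)/s) = 5 + 5*(-3 + s)/s)
(-31*x(5))*J = -31*(10 - 15/5)*(-23) = -31*(10 - 15*⅕)*(-23) = -31*(10 - 3)*(-23) = -31*7*(-23) = -217*(-23) = 4991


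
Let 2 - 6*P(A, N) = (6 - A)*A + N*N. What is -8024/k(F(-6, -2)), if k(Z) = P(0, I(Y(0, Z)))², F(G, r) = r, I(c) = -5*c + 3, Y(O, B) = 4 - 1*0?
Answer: -288864/82369 ≈ -3.5070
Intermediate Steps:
Y(O, B) = 4 (Y(O, B) = 4 + 0 = 4)
I(c) = 3 - 5*c
P(A, N) = ⅓ - N²/6 - A*(6 - A)/6 (P(A, N) = ⅓ - ((6 - A)*A + N*N)/6 = ⅓ - (A*(6 - A) + N²)/6 = ⅓ - (N² + A*(6 - A))/6 = ⅓ + (-N²/6 - A*(6 - A)/6) = ⅓ - N²/6 - A*(6 - A)/6)
k(Z) = 82369/36 (k(Z) = (⅓ - 1*0 - (3 - 5*4)²/6 + (⅙)*0²)² = (⅓ + 0 - (3 - 20)²/6 + (⅙)*0)² = (⅓ + 0 - ⅙*(-17)² + 0)² = (⅓ + 0 - ⅙*289 + 0)² = (⅓ + 0 - 289/6 + 0)² = (-287/6)² = 82369/36)
-8024/k(F(-6, -2)) = -8024/82369/36 = -8024*36/82369 = -288864/82369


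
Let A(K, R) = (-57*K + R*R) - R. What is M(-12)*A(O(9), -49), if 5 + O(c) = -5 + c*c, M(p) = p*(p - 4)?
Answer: -306624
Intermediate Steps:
M(p) = p*(-4 + p)
O(c) = -10 + c² (O(c) = -5 + (-5 + c*c) = -5 + (-5 + c²) = -10 + c²)
A(K, R) = R² - R - 57*K (A(K, R) = (-57*K + R²) - R = (R² - 57*K) - R = R² - R - 57*K)
M(-12)*A(O(9), -49) = (-12*(-4 - 12))*((-49)² - 1*(-49) - 57*(-10 + 9²)) = (-12*(-16))*(2401 + 49 - 57*(-10 + 81)) = 192*(2401 + 49 - 57*71) = 192*(2401 + 49 - 4047) = 192*(-1597) = -306624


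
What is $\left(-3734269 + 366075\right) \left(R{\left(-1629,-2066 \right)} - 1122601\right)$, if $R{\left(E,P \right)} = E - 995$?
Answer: $3789976093650$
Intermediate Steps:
$R{\left(E,P \right)} = -995 + E$
$\left(-3734269 + 366075\right) \left(R{\left(-1629,-2066 \right)} - 1122601\right) = \left(-3734269 + 366075\right) \left(\left(-995 - 1629\right) - 1122601\right) = - 3368194 \left(-2624 - 1122601\right) = \left(-3368194\right) \left(-1125225\right) = 3789976093650$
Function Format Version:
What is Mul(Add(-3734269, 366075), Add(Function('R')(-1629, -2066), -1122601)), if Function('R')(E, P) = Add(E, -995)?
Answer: 3789976093650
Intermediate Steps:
Function('R')(E, P) = Add(-995, E)
Mul(Add(-3734269, 366075), Add(Function('R')(-1629, -2066), -1122601)) = Mul(Add(-3734269, 366075), Add(Add(-995, -1629), -1122601)) = Mul(-3368194, Add(-2624, -1122601)) = Mul(-3368194, -1125225) = 3789976093650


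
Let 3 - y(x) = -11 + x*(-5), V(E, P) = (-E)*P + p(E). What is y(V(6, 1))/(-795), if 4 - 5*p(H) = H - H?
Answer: 4/265 ≈ 0.015094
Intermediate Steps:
p(H) = 4/5 (p(H) = 4/5 - (H - H)/5 = 4/5 - 1/5*0 = 4/5 + 0 = 4/5)
V(E, P) = 4/5 - E*P (V(E, P) = (-E)*P + 4/5 = -E*P + 4/5 = 4/5 - E*P)
y(x) = 14 + 5*x (y(x) = 3 - (-11 + x*(-5)) = 3 - (-11 - 5*x) = 3 + (11 + 5*x) = 14 + 5*x)
y(V(6, 1))/(-795) = (14 + 5*(4/5 - 1*6*1))/(-795) = (14 + 5*(4/5 - 6))*(-1/795) = (14 + 5*(-26/5))*(-1/795) = (14 - 26)*(-1/795) = -12*(-1/795) = 4/265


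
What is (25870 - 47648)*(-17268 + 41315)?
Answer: -523695566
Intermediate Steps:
(25870 - 47648)*(-17268 + 41315) = -21778*24047 = -523695566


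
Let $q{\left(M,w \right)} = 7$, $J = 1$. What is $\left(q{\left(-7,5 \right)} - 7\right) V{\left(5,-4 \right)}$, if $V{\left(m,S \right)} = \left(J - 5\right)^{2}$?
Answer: $0$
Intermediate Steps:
$V{\left(m,S \right)} = 16$ ($V{\left(m,S \right)} = \left(1 - 5\right)^{2} = \left(-4\right)^{2} = 16$)
$\left(q{\left(-7,5 \right)} - 7\right) V{\left(5,-4 \right)} = \left(7 - 7\right) 16 = 0 \cdot 16 = 0$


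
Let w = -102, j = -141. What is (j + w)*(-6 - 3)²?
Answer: -19683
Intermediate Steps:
(j + w)*(-6 - 3)² = (-141 - 102)*(-6 - 3)² = -243*(-9)² = -243*81 = -19683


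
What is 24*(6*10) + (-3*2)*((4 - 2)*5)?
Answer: 1380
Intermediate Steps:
24*(6*10) + (-3*2)*((4 - 2)*5) = 24*60 - 12*5 = 1440 - 6*10 = 1440 - 60 = 1380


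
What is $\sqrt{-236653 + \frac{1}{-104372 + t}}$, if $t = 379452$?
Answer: $\frac{3 i \sqrt{940311771230}}{5980} \approx 486.47 i$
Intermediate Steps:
$\sqrt{-236653 + \frac{1}{-104372 + t}} = \sqrt{-236653 + \frac{1}{-104372 + 379452}} = \sqrt{-236653 + \frac{1}{275080}} = \sqrt{- \frac{65098507239}{275080}} = \frac{3 i \sqrt{940311771230}}{5980}$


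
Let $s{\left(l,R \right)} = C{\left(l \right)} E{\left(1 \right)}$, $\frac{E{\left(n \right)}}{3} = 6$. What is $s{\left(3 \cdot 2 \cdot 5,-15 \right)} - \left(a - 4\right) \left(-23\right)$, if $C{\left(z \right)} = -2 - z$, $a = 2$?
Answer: $-622$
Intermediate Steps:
$E{\left(n \right)} = 18$ ($E{\left(n \right)} = 3 \cdot 6 = 18$)
$s{\left(l,R \right)} = -36 - 18 l$ ($s{\left(l,R \right)} = \left(-2 - l\right) 18 = -36 - 18 l$)
$s{\left(3 \cdot 2 \cdot 5,-15 \right)} - \left(a - 4\right) \left(-23\right) = \left(-36 - 18 \cdot 3 \cdot 2 \cdot 5\right) - \left(2 - 4\right) \left(-23\right) = \left(-36 - 18 \cdot 6 \cdot 5\right) - \left(-2\right) \left(-23\right) = \left(-36 - 540\right) - 46 = -576 - 46 = -622$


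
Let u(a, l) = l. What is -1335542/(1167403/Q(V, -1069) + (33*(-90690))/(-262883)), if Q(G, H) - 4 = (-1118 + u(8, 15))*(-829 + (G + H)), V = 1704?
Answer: -75128620265377796/947301284069 ≈ -79308.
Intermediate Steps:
Q(G, H) = 914391 - 1103*G - 1103*H (Q(G, H) = 4 + (-1118 + 15)*(-829 + (G + H)) = 4 - 1103*(-829 + G + H) = 4 + (914387 - 1103*G - 1103*H) = 914391 - 1103*G - 1103*H)
-1335542/(1167403/Q(V, -1069) + (33*(-90690))/(-262883)) = -1335542/(1167403/(914391 - 1103*1704 - 1103*(-1069)) + (33*(-90690))/(-262883)) = -1335542/(1167403/(914391 - 1879512 + 1179107) - 2992770*(-1/262883)) = -1335542/(1167403/213986 + 2992770/262883) = -1335542/947301284069/56253281638 = -1335542*56253281638/947301284069 = -75128620265377796/947301284069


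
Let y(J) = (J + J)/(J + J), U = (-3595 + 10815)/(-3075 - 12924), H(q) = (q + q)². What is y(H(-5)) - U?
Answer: 23219/15999 ≈ 1.4513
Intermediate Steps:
H(q) = 4*q² (H(q) = (2*q)² = 4*q²)
U = -7220/15999 (U = 7220/(-15999) = 7220*(-1/15999) = -7220/15999 ≈ -0.45128)
y(J) = 1 (y(J) = (2*J)/((2*J)) = (2*J)*(1/(2*J)) = 1)
y(H(-5)) - U = 1 - 1*(-7220/15999) = 1 + 7220/15999 = 23219/15999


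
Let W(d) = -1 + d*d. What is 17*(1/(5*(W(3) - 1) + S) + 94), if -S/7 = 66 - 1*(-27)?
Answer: 984351/616 ≈ 1598.0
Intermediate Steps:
W(d) = -1 + d²
S = -651 (S = -7*(66 - 1*(-27)) = -7*(66 + 27) = -7*93 = -651)
17*(1/(5*(W(3) - 1) + S) + 94) = 17*(1/(5*((-1 + 3²) - 1) - 651) + 94) = 17*(1/(5*((-1 + 9) - 1) - 651) + 94) = 17*(1/(5*(8 - 1) - 651) + 94) = 17*(1/(5*7 - 651) + 94) = 17*(1/(35 - 651) + 94) = 17*(1/(-616) + 94) = 17*(-1/616 + 94) = 17*(57903/616) = 984351/616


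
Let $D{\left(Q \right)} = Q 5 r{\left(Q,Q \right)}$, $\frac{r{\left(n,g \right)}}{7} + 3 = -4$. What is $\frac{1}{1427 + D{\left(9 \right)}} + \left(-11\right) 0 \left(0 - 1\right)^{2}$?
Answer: $- \frac{1}{778} \approx -0.0012853$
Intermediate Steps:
$r{\left(n,g \right)} = -49$ ($r{\left(n,g \right)} = -21 + 7 \left(-4\right) = -21 - 28 = -49$)
$D{\left(Q \right)} = - 245 Q$ ($D{\left(Q \right)} = Q 5 \left(-49\right) = 5 Q \left(-49\right) = - 245 Q$)
$\frac{1}{1427 + D{\left(9 \right)}} + \left(-11\right) 0 \left(0 - 1\right)^{2} = \frac{1}{1427 - 2205} + \left(-11\right) 0 \left(0 - 1\right)^{2} = \frac{1}{1427 - 2205} + 0 \left(-1\right)^{2} = \frac{1}{-778} + 0 \cdot 1 = - \frac{1}{778} + 0 = - \frac{1}{778}$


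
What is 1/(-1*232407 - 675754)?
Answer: -1/908161 ≈ -1.1011e-6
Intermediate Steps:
1/(-1*232407 - 675754) = 1/(-232407 - 675754) = 1/(-908161) = -1/908161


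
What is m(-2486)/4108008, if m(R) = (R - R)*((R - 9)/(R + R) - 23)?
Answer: 0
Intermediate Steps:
m(R) = 0 (m(R) = 0*((-9 + R)/((2*R)) - 23) = 0*((-9 + R)*(1/(2*R)) - 23) = 0*((-9 + R)/(2*R) - 23) = 0*(-23 + (-9 + R)/(2*R)) = 0)
m(-2486)/4108008 = 0/4108008 = 0*(1/4108008) = 0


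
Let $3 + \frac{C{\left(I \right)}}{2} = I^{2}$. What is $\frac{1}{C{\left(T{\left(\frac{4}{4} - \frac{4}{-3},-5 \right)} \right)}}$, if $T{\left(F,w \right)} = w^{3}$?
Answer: $\frac{1}{31244} \approx 3.2006 \cdot 10^{-5}$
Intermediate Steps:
$C{\left(I \right)} = -6 + 2 I^{2}$
$\frac{1}{C{\left(T{\left(\frac{4}{4} - \frac{4}{-3},-5 \right)} \right)}} = \frac{1}{-6 + 2 \left(\left(-5\right)^{3}\right)^{2}} = \frac{1}{-6 + 2 \left(-125\right)^{2}} = \frac{1}{-6 + 2 \cdot 15625} = \frac{1}{-6 + 31250} = \frac{1}{31244}$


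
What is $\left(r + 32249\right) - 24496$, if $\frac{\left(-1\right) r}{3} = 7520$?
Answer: $-14807$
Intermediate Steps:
$r = -22560$ ($r = \left(-3\right) 7520 = -22560$)
$\left(r + 32249\right) - 24496 = \left(-22560 + 32249\right) - 24496 = 9689 - 24496 = -14807$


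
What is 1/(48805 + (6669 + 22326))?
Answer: 1/77800 ≈ 1.2853e-5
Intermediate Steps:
1/(48805 + (6669 + 22326)) = 1/(48805 + 28995) = 1/77800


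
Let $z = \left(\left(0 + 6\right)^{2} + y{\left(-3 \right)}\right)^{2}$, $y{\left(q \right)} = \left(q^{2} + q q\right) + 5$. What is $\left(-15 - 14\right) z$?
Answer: $-100949$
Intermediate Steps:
$y{\left(q \right)} = 5 + 2 q^{2}$ ($y{\left(q \right)} = \left(q^{2} + q^{2}\right) + 5 = 2 q^{2} + 5 = 5 + 2 q^{2}$)
$z = 3481$ ($z = \left(\left(0 + 6\right)^{2} + \left(5 + 2 \left(-3\right)^{2}\right)\right)^{2} = \left(6^{2} + \left(5 + 2 \cdot 9\right)\right)^{2} = \left(36 + \left(5 + 18\right)\right)^{2} = \left(36 + 23\right)^{2} = 59^{2} = 3481$)
$\left(-15 - 14\right) z = \left(-15 - 14\right) 3481 = \left(-29\right) 3481 = -100949$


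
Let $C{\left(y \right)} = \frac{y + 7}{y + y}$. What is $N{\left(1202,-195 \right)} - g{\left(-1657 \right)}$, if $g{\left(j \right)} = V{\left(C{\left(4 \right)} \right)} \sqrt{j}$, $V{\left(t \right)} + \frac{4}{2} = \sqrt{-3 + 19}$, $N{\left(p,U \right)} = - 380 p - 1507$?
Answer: $-458267 - 2 i \sqrt{1657} \approx -4.5827 \cdot 10^{5} - 81.412 i$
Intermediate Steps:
$N{\left(p,U \right)} = -1507 - 380 p$
$C{\left(y \right)} = \frac{7 + y}{2 y}$
$V{\left(t \right)} = 2$ ($V{\left(t \right)} = -2 + \sqrt{-3 + 19} = -2 + \sqrt{16} = -2 + 4 = 2$)
$g{\left(j \right)} = 2 \sqrt{j}$
$N{\left(1202,-195 \right)} - g{\left(-1657 \right)} = \left(-1507 - 456760\right) - 2 \sqrt{-1657} = \left(-1507 - 456760\right) - 2 i \sqrt{1657} = -458267 - 2 i \sqrt{1657}$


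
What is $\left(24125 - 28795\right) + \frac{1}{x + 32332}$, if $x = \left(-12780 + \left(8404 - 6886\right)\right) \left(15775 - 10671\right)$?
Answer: $- \frac{268286437721}{57448916} \approx -4670.0$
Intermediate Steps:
$x = -57481248$ ($x = \left(-12780 + 1518\right) 5104 = \left(-11262\right) 5104 = -57481248$)
$\left(24125 - 28795\right) + \frac{1}{x + 32332} = \left(24125 - 28795\right) + \frac{1}{-57481248 + 32332} = -4670 + \frac{1}{-57448916} = -4670 - \frac{1}{57448916} = - \frac{268286437721}{57448916}$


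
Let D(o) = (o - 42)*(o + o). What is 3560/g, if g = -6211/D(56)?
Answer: -5582080/6211 ≈ -898.74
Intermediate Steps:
D(o) = 2*o*(-42 + o) (D(o) = (-42 + o)*(2*o) = 2*o*(-42 + o))
g = -6211/1568 (g = -6211*1/(112*(-42 + 56)) = -6211/(2*56*14) = -6211/1568 ≈ -3.9611)
3560/g = 3560/(-6211/1568) = 3560*(-1568/6211) = -5582080/6211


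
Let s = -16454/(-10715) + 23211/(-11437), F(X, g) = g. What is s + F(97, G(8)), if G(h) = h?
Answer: 919858173/122547455 ≈ 7.5061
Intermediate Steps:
s = -60521467/122547455 (s = -16454*(-1/10715) + 23211*(-1/11437) = 16454/10715 - 23211/11437 = -60521467/122547455 ≈ -0.49386)
s + F(97, G(8)) = -60521467/122547455 + 8 = 919858173/122547455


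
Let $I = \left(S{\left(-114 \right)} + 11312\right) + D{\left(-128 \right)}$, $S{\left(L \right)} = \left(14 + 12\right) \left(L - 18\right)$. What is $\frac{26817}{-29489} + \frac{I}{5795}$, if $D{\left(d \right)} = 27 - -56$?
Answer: $\frac{79416392}{170888755} \approx 0.46473$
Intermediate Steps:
$S{\left(L \right)} = -468 + 26 L$ ($S{\left(L \right)} = 26 \left(-18 + L\right) = -468 + 26 L$)
$D{\left(d \right)} = 83$ ($D{\left(d \right)} = 27 + 56 = 83$)
$I = 7963$ ($I = \left(\left(-468 + 26 \left(-114\right)\right) + 11312\right) + 83 = \left(\left(-468 - 2964\right) + 11312\right) + 83 = \left(-3432 + 11312\right) + 83 = 7880 + 83 = 7963$)
$\frac{26817}{-29489} + \frac{I}{5795} = \frac{26817}{-29489} + \frac{7963}{5795} = 26817 \left(- \frac{1}{29489}\right) + 7963 \cdot \frac{1}{5795} = - \frac{26817}{29489} + \frac{7963}{5795} = \frac{79416392}{170888755}$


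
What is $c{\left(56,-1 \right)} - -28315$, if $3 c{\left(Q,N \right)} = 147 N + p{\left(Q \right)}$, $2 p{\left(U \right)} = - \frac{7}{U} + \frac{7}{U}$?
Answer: $28266$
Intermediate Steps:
$p{\left(U \right)} = 0$ ($p{\left(U \right)} = \frac{- \frac{7}{U} + \frac{7}{U}}{2} = \frac{1}{2} \cdot 0 = 0$)
$c{\left(Q,N \right)} = 49 N$ ($c{\left(Q,N \right)} = \frac{147 N + 0}{3} = \frac{147 N}{3} = 49 N$)
$c{\left(56,-1 \right)} - -28315 = 49 \left(-1\right) - -28315 = -49 + 28315 = 28266$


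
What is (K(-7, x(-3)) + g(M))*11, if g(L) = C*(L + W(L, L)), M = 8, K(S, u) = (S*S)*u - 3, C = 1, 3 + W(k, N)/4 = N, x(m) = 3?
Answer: 1892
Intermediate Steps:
W(k, N) = -12 + 4*N
K(S, u) = -3 + u*S**2 (K(S, u) = S**2*u - 3 = u*S**2 - 3 = -3 + u*S**2)
g(L) = -12 + 5*L (g(L) = 1*(L + (-12 + 4*L)) = 1*(-12 + 5*L) = -12 + 5*L)
(K(-7, x(-3)) + g(M))*11 = ((-3 + 3*(-7)**2) + (-12 + 5*8))*11 = ((-3 + 3*49) + (-12 + 40))*11 = ((-3 + 147) + 28)*11 = (144 + 28)*11 = 172*11 = 1892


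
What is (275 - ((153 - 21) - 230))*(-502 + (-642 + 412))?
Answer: -273036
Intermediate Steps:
(275 - ((153 - 21) - 230))*(-502 + (-642 + 412)) = (275 - (132 - 230))*(-502 - 230) = (275 - 1*(-98))*(-732) = (275 + 98)*(-732) = 373*(-732) = -273036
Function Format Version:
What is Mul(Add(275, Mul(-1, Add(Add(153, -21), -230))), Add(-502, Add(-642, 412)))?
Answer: -273036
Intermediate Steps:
Mul(Add(275, Mul(-1, Add(Add(153, -21), -230))), Add(-502, Add(-642, 412))) = Mul(Add(275, Mul(-1, Add(132, -230))), Add(-502, -230)) = Mul(Add(275, Mul(-1, -98)), -732) = Mul(Add(275, 98), -732) = Mul(373, -732) = -273036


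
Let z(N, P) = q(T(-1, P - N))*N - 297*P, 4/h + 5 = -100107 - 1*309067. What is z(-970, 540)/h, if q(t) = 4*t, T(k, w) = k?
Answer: 16009128375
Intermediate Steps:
h = -4/409179 (h = 4/(-5 + (-100107 - 1*309067)) = 4/(-5 + (-100107 - 309067)) = 4/(-5 - 409174) = 4/(-409179) = 4*(-1/409179) = -4/409179 ≈ -9.7757e-6)
z(N, P) = -297*P - 4*N (z(N, P) = (4*(-1))*N - 297*P = -4*N - 297*P = -297*P - 4*N)
z(-970, 540)/h = (-297*540 - 4*(-970))/(-4/409179) = (-160380 + 3880)*(-409179/4) = -156500*(-409179/4) = 16009128375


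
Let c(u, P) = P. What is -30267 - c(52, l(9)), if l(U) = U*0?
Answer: -30267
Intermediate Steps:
l(U) = 0
-30267 - c(52, l(9)) = -30267 - 1*0 = -30267 + 0 = -30267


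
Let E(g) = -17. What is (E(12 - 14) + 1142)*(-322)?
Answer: -362250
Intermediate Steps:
(E(12 - 14) + 1142)*(-322) = (-17 + 1142)*(-322) = 1125*(-322) = -362250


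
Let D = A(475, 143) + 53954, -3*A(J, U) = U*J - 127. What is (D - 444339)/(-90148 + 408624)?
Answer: -1238953/955428 ≈ -1.2968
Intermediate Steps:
A(J, U) = 127/3 - J*U/3 (A(J, U) = -(U*J - 127)/3 = -(J*U - 127)/3 = -(-127 + J*U)/3 = 127/3 - J*U/3)
D = 94064/3 (D = (127/3 - ⅓*475*143) + 53954 = (127/3 - 67925/3) + 53954 = -67798/3 + 53954 = 94064/3 ≈ 31355.)
(D - 444339)/(-90148 + 408624) = (94064/3 - 444339)/(-90148 + 408624) = -1238953/3/318476 = -1238953/3*1/318476 = -1238953/955428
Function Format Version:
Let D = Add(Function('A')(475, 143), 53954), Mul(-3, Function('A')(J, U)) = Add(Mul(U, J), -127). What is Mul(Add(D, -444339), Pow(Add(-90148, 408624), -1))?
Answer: Rational(-1238953, 955428) ≈ -1.2968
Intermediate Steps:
Function('A')(J, U) = Add(Rational(127, 3), Mul(Rational(-1, 3), J, U)) (Function('A')(J, U) = Mul(Rational(-1, 3), Add(Mul(U, J), -127)) = Mul(Rational(-1, 3), Add(Mul(J, U), -127)) = Mul(Rational(-1, 3), Add(-127, Mul(J, U))) = Add(Rational(127, 3), Mul(Rational(-1, 3), J, U)))
D = Rational(94064, 3) (D = Add(Add(Rational(127, 3), Mul(Rational(-1, 3), 475, 143)), 53954) = Add(Add(Rational(127, 3), Rational(-67925, 3)), 53954) = Add(Rational(-67798, 3), 53954) = Rational(94064, 3) ≈ 31355.)
Mul(Add(D, -444339), Pow(Add(-90148, 408624), -1)) = Mul(Add(Rational(94064, 3), -444339), Pow(Add(-90148, 408624), -1)) = Mul(Rational(-1238953, 3), Pow(318476, -1)) = Mul(Rational(-1238953, 3), Rational(1, 318476)) = Rational(-1238953, 955428)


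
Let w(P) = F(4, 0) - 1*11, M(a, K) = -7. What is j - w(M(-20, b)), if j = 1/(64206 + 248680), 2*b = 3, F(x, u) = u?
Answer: 3441747/312886 ≈ 11.000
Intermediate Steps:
b = 3/2 (b = (½)*3 = 3/2 ≈ 1.5000)
j = 1/312886 ≈ 3.1961e-6
w(P) = -11 (w(P) = 0 - 1*11 = 0 - 11 = -11)
j - w(M(-20, b)) = 1/312886 - 1*(-11) = 1/312886 + 11 = 3441747/312886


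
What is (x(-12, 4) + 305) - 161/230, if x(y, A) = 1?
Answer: 3053/10 ≈ 305.30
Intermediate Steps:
(x(-12, 4) + 305) - 161/230 = (1 + 305) - 161/230 = 306 - 161*1/230 = 306 - 7/10 = 3053/10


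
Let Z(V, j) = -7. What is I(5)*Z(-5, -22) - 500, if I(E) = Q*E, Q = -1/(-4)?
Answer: -2035/4 ≈ -508.75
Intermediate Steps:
Q = 1/4 (Q = -1*(-1/4) = 1/4 ≈ 0.25000)
I(E) = E/4
I(5)*Z(-5, -22) - 500 = ((1/4)*5)*(-7) - 500 = (5/4)*(-7) - 500 = -35/4 - 500 = -2035/4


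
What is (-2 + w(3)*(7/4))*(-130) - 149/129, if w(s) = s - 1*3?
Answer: 33391/129 ≈ 258.84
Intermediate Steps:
w(s) = -3 + s (w(s) = s - 3 = -3 + s)
(-2 + w(3)*(7/4))*(-130) - 149/129 = (-2 + (-3 + 3)*(7/4))*(-130) - 149/129 = (-2 + 0*(7*(¼)))*(-130) - 149*1/129 = (-2 + 0*(7/4))*(-130) - 149/129 = (-2 + 0)*(-130) - 149/129 = -2*(-130) - 149/129 = 260 - 149/129 = 33391/129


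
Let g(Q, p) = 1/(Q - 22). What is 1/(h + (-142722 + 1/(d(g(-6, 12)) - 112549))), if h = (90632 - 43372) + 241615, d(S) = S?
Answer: 3151373/460582618041 ≈ 6.8421e-6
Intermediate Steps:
g(Q, p) = 1/(-22 + Q)
h = 288875 (h = 47260 + 241615 = 288875)
1/(h + (-142722 + 1/(d(g(-6, 12)) - 112549))) = 1/(288875 + (-142722 + 1/(1/(-22 - 6) - 112549))) = 1/(288875 + (-142722 + 1/(1/(-28) - 112549))) = 1/(288875 + (-142722 + 1/(-1/28 - 112549))) = 1/(288875 + (-142722 + 1/(-3151373/28))) = 1/(288875 + (-142722 - 28/3151373)) = 1/(288875 - 449770257334/3151373) = 1/(460582618041/3151373) = 3151373/460582618041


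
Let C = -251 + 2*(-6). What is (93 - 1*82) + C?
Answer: -252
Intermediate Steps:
C = -263 (C = -251 - 12 = -263)
(93 - 1*82) + C = (93 - 1*82) - 263 = (93 - 82) - 263 = 11 - 263 = -252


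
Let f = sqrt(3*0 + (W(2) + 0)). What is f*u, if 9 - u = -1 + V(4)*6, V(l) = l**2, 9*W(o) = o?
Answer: -86*sqrt(2)/3 ≈ -40.541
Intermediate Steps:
W(o) = o/9
f = sqrt(2)/3 (f = sqrt(3*0 + ((1/9)*2 + 0)) = sqrt(0 + (2/9 + 0)) = sqrt(0 + 2/9) = sqrt(2/9) = sqrt(2)/3 ≈ 0.47140)
u = -86 (u = 9 - (-1 + 4**2*6) = 9 - (-1 + 16*6) = 9 - (-1 + 96) = 9 - 1*95 = 9 - 95 = -86)
f*u = (sqrt(2)/3)*(-86) = -86*sqrt(2)/3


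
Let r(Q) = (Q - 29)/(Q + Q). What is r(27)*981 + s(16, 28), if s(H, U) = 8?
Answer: -85/3 ≈ -28.333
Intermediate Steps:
r(Q) = (-29 + Q)/(2*Q) (r(Q) = (-29 + Q)/((2*Q)) = (-29 + Q)*(1/(2*Q)) = (-29 + Q)/(2*Q))
r(27)*981 + s(16, 28) = ((1/2)*(-29 + 27)/27)*981 + 8 = ((1/2)*(1/27)*(-2))*981 + 8 = -1/27*981 + 8 = -109/3 + 8 = -85/3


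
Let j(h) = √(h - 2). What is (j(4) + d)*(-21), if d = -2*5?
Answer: 210 - 21*√2 ≈ 180.30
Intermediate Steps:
d = -10
j(h) = √(-2 + h)
(j(4) + d)*(-21) = (√(-2 + 4) - 10)*(-21) = (√2 - 10)*(-21) = (-10 + √2)*(-21) = 210 - 21*√2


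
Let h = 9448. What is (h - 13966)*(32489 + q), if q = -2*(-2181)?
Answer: -166492818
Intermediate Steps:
q = 4362
(h - 13966)*(32489 + q) = (9448 - 13966)*(32489 + 4362) = -4518*36851 = -166492818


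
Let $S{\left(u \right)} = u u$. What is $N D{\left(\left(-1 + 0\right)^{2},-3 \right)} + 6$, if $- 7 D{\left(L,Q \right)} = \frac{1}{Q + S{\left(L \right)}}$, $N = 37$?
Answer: $\frac{121}{14} \approx 8.6429$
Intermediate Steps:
$S{\left(u \right)} = u^{2}$
$D{\left(L,Q \right)} = - \frac{1}{7 \left(Q + L^{2}\right)}$
$N D{\left(\left(-1 + 0\right)^{2},-3 \right)} + 6 = 37 \left(- \frac{1}{7 \left(-3\right) + 7 \left(\left(-1 + 0\right)^{2}\right)^{2}}\right) + 6 = 37 \left(- \frac{1}{-21 + 7 \left(\left(-1\right)^{2}\right)^{2}}\right) + 6 = 37 \left(- \frac{1}{-21 + 7 \cdot 1^{2}}\right) + 6 = 37 \left(- \frac{1}{-21 + 7 \cdot 1}\right) + 6 = 37 \left(- \frac{1}{-21 + 7}\right) + 6 = 37 \left(- \frac{1}{-14}\right) + 6 = 37 \left(\left(-1\right) \left(- \frac{1}{14}\right)\right) + 6 = 37 \cdot \frac{1}{14} + 6 = \frac{37}{14} + 6 = \frac{121}{14}$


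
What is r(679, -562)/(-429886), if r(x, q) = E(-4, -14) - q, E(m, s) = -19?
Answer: -543/429886 ≈ -0.0012631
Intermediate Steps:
r(x, q) = -19 - q
r(679, -562)/(-429886) = (-19 - 1*(-562))/(-429886) = (-19 + 562)*(-1/429886) = 543*(-1/429886) = -543/429886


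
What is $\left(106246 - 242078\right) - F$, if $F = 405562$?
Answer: $-541394$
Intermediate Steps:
$\left(106246 - 242078\right) - F = \left(106246 - 242078\right) - 405562 = -135832 - 405562 = -541394$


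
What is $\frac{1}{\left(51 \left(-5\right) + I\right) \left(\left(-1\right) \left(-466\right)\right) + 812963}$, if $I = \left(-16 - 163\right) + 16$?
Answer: $\frac{1}{618175} \approx 1.6177 \cdot 10^{-6}$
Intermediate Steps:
$I = -163$ ($I = -179 + 16 = -163$)
$\frac{1}{\left(51 \left(-5\right) + I\right) \left(\left(-1\right) \left(-466\right)\right) + 812963} = \frac{1}{\left(51 \left(-5\right) - 163\right) \left(\left(-1\right) \left(-466\right)\right) + 812963} = \frac{1}{\left(-255 - 163\right) 466 + 812963} = \frac{1}{\left(-418\right) 466 + 812963} = \frac{1}{-194788 + 812963} = \frac{1}{618175}$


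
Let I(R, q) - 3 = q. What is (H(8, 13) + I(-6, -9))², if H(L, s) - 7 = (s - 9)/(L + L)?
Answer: 25/16 ≈ 1.5625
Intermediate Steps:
H(L, s) = 7 + (-9 + s)/(2*L) (H(L, s) = 7 + (s - 9)/(L + L) = 7 + (-9 + s)/((2*L)) = 7 + (-9 + s)*(1/(2*L)) = 7 + (-9 + s)/(2*L))
I(R, q) = 3 + q
(H(8, 13) + I(-6, -9))² = ((½)*(-9 + 13 + 14*8)/8 + (3 - 9))² = ((½)*(⅛)*(-9 + 13 + 112) - 6)² = ((½)*(⅛)*116 - 6)² = (29/4 - 6)² = (5/4)² = 25/16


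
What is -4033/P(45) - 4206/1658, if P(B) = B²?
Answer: -7601932/1678725 ≈ -4.5284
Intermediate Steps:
-4033/P(45) - 4206/1658 = -4033/(45²) - 4206/1658 = -4033/2025 - 4206*1/1658 = -4033*1/2025 - 2103/829 = -4033/2025 - 2103/829 = -7601932/1678725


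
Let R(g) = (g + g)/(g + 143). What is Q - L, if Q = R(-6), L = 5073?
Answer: -695013/137 ≈ -5073.1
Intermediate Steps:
R(g) = 2*g/(143 + g) (R(g) = (2*g)/(143 + g) = 2*g/(143 + g))
Q = -12/137 (Q = 2*(-6)/(143 - 6) = 2*(-6)/137 = 2*(-6)*(1/137) = -12/137 ≈ -0.087591)
Q - L = -12/137 - 1*5073 = -12/137 - 5073 = -695013/137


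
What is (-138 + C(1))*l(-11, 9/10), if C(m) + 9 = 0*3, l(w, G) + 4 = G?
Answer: 4557/10 ≈ 455.70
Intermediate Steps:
l(w, G) = -4 + G
C(m) = -9 (C(m) = -9 + 0*3 = -9 + 0 = -9)
(-138 + C(1))*l(-11, 9/10) = (-138 - 9)*(-4 + 9/10) = -147*(-4 + 9*(1/10)) = -147*(-4 + 9/10) = -147*(-31/10) = 4557/10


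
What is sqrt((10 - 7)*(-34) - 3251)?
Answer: I*sqrt(3353) ≈ 57.905*I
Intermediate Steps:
sqrt((10 - 7)*(-34) - 3251) = sqrt(3*(-34) - 3251) = sqrt(-102 - 3251) = sqrt(-3353) = I*sqrt(3353)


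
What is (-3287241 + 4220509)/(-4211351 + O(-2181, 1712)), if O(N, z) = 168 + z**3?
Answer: 933268/5013564945 ≈ 0.00018615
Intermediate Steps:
(-3287241 + 4220509)/(-4211351 + O(-2181, 1712)) = (-3287241 + 4220509)/(-4211351 + (168 + 1712**3)) = 933268/(-4211351 + (168 + 5017776128)) = 933268/(-4211351 + 5017776296) = 933268/5013564945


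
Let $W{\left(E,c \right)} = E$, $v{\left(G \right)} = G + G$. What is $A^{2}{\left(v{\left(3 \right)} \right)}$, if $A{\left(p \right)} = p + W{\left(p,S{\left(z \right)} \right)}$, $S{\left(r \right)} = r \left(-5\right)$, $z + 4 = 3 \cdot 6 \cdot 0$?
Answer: $144$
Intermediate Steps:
$z = -4$ ($z = -4 + 3 \cdot 6 \cdot 0 = -4 + 18 \cdot 0 = -4 + 0 = -4$)
$S{\left(r \right)} = - 5 r$
$v{\left(G \right)} = 2 G$
$A{\left(p \right)} = 2 p$ ($A{\left(p \right)} = p + p = 2 p$)
$A^{2}{\left(v{\left(3 \right)} \right)} = \left(2 \cdot 2 \cdot 3\right)^{2} = \left(2 \cdot 6\right)^{2} = 12^{2} = 144$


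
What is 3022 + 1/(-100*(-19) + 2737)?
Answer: 14013015/4637 ≈ 3022.0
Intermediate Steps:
3022 + 1/(-100*(-19) + 2737) = 3022 + 1/(1900 + 2737) = 3022 + 1/4637 = 14013015/4637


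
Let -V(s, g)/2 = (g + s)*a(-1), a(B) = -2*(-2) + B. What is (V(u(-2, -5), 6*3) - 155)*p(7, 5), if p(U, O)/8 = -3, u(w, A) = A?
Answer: 5592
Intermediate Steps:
a(B) = 4 + B
p(U, O) = -24 (p(U, O) = 8*(-3) = -24)
V(s, g) = -6*g - 6*s (V(s, g) = -2*(g + s)*(4 - 1) = -2*(g + s)*3 = -2*(3*g + 3*s) = -6*g - 6*s)
(V(u(-2, -5), 6*3) - 155)*p(7, 5) = ((-36*3 - 6*(-5)) - 155)*(-24) = ((-6*18 + 30) - 155)*(-24) = ((-108 + 30) - 155)*(-24) = (-78 - 155)*(-24) = -233*(-24) = 5592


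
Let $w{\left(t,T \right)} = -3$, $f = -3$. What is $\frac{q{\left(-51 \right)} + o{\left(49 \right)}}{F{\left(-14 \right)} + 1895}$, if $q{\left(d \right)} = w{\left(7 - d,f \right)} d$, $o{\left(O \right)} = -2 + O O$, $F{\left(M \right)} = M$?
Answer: $\frac{232}{171} \approx 1.3567$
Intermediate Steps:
$o{\left(O \right)} = -2 + O^{2}$
$q{\left(d \right)} = - 3 d$
$\frac{q{\left(-51 \right)} + o{\left(49 \right)}}{F{\left(-14 \right)} + 1895} = \frac{\left(-3\right) \left(-51\right) - \left(2 - 49^{2}\right)}{-14 + 1895} = \frac{153 + \left(-2 + 2401\right)}{1881} = \left(153 + 2399\right) \frac{1}{1881} = 2552 \cdot \frac{1}{1881} = \frac{232}{171}$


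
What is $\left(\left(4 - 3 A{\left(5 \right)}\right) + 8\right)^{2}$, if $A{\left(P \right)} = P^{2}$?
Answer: $3969$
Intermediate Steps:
$\left(\left(4 - 3 A{\left(5 \right)}\right) + 8\right)^{2} = \left(\left(4 - 3 \cdot 5^{2}\right) + 8\right)^{2} = \left(\left(4 - 75\right) + 8\right)^{2} = \left(-71 + 8\right)^{2} = \left(-63\right)^{2} = 3969$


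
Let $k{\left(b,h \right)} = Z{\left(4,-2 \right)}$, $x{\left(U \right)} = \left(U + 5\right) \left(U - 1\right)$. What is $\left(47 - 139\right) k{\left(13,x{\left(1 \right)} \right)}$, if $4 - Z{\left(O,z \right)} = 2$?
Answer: $-184$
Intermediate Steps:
$Z{\left(O,z \right)} = 2$ ($Z{\left(O,z \right)} = 4 - 2 = 2$)
$x{\left(U \right)} = \left(-1 + U\right) \left(5 + U\right)$ ($x{\left(U \right)} = \left(5 + U\right) \left(-1 + U\right) = \left(-1 + U\right) \left(5 + U\right)$)
$k{\left(b,h \right)} = 2$
$\left(47 - 139\right) k{\left(13,x{\left(1 \right)} \right)} = \left(47 - 139\right) 2 = \left(-92\right) 2 = -184$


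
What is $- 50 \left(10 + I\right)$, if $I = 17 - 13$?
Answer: $-700$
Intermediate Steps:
$I = 4$
$- 50 \left(10 + I\right) = - 50 \left(10 + 4\right) = \left(-50\right) 14 = -700$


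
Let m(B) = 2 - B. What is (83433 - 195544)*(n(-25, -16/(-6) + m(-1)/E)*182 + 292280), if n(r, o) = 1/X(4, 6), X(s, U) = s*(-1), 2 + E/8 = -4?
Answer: -65525404059/2 ≈ -3.2763e+10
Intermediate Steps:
E = -48 (E = -16 + 8*(-4) = -16 - 32 = -48)
X(s, U) = -s
n(r, o) = -1/4 (n(r, o) = 1/(-1*4) = 1/(-4) = 1*(-1/4) = -1/4)
(83433 - 195544)*(n(-25, -16/(-6) + m(-1)/E)*182 + 292280) = (83433 - 195544)*(-1/4*182 + 292280) = -112111*(-91/2 + 292280) = -112111*584469/2 = -65525404059/2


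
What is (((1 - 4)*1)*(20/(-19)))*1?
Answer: 60/19 ≈ 3.1579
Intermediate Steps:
(((1 - 4)*1)*(20/(-19)))*1 = ((-3*1)*(20*(-1/19)))*1 = -3*(-20/19)*1 = (60/19)*1 = 60/19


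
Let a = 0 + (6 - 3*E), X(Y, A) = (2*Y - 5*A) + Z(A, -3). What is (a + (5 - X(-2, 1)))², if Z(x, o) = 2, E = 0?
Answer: 324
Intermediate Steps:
X(Y, A) = 2 - 5*A + 2*Y (X(Y, A) = (2*Y - 5*A) + 2 = (-5*A + 2*Y) + 2 = 2 - 5*A + 2*Y)
a = 6 (a = 0 + (6 - 3*0) = 0 + (6 + 0) = 0 + 6 = 6)
(a + (5 - X(-2, 1)))² = (6 + (5 - (2 - 5*1 + 2*(-2))))² = (6 + (5 - (2 - 5 - 4)))² = (6 + (5 - 1*(-7)))² = (6 + (5 + 7))² = (6 + 12)² = 18² = 324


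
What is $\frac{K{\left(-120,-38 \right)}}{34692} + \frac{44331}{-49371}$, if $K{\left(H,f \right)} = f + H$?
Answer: $- \frac{36803135}{40780446} \approx -0.90247$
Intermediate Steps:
$K{\left(H,f \right)} = H + f$
$\frac{K{\left(-120,-38 \right)}}{34692} + \frac{44331}{-49371} = \frac{-120 - 38}{34692} + \frac{44331}{-49371} = \left(-158\right) \frac{1}{34692} + 44331 \left(- \frac{1}{49371}\right) = - \frac{79}{17346} - \frac{2111}{2351} = - \frac{36803135}{40780446}$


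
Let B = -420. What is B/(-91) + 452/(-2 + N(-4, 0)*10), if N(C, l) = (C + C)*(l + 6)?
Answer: 11522/3133 ≈ 3.6776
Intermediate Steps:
N(C, l) = 2*C*(6 + l) (N(C, l) = (2*C)*(6 + l) = 2*C*(6 + l))
B/(-91) + 452/(-2 + N(-4, 0)*10) = -420/(-91) + 452/(-2 + (2*(-4)*(6 + 0))*10) = -420*(-1/91) + 452/(-2 + (2*(-4)*6)*10) = 60/13 + 452/(-2 - 48*10) = 60/13 + 452/(-2 - 480) = 60/13 + 452/(-482) = 60/13 + 452*(-1/482) = 60/13 - 226/241 = 11522/3133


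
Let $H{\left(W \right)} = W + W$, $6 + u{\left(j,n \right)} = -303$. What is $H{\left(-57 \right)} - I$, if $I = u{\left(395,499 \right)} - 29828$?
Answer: $30023$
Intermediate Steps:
$u{\left(j,n \right)} = -309$ ($u{\left(j,n \right)} = -6 - 303 = -309$)
$H{\left(W \right)} = 2 W$
$I = -30137$ ($I = -309 - 29828 = -30137$)
$H{\left(-57 \right)} - I = 2 \left(-57\right) - -30137 = -114 + 30137 = 30023$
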